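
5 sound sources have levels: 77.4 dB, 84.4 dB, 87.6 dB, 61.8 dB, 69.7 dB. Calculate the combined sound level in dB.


Formula: L_total = 10 * log10( sum(10^(Li/10)) )
  Source 1: 10^(77.4/10) = 54954087.3858
  Source 2: 10^(84.4/10) = 275422870.3338
  Source 3: 10^(87.6/10) = 575439937.3372
  Source 4: 10^(61.8/10) = 1513561.2484
  Source 5: 10^(69.7/10) = 9332543.008
Sum of linear values = 916662999.3132
L_total = 10 * log10(916662999.3132) = 89.62

89.62 dB


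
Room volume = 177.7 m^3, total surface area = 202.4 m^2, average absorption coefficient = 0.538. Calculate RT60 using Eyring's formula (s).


Given values:
  V = 177.7 m^3, S = 202.4 m^2, alpha = 0.538
Formula: RT60 = 0.161 * V / (-S * ln(1 - alpha))
Compute ln(1 - 0.538) = ln(0.462) = -0.77219
Denominator: -202.4 * -0.77219 = 156.2913
Numerator: 0.161 * 177.7 = 28.6097
RT60 = 28.6097 / 156.2913 = 0.183

0.183 s


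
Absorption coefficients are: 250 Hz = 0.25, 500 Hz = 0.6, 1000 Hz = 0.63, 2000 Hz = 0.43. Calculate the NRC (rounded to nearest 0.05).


Given values:
  a_250 = 0.25, a_500 = 0.6
  a_1000 = 0.63, a_2000 = 0.43
Formula: NRC = (a250 + a500 + a1000 + a2000) / 4
Sum = 0.25 + 0.6 + 0.63 + 0.43 = 1.91
NRC = 1.91 / 4 = 0.4775
Rounded to nearest 0.05: 0.5

0.5


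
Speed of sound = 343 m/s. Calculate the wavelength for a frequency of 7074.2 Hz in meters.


Given values:
  c = 343 m/s, f = 7074.2 Hz
Formula: lambda = c / f
lambda = 343 / 7074.2
lambda = 0.0485

0.0485 m


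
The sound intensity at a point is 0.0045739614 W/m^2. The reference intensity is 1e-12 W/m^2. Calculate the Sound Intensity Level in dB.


Given values:
  I = 0.0045739614 W/m^2
  I_ref = 1e-12 W/m^2
Formula: SIL = 10 * log10(I / I_ref)
Compute ratio: I / I_ref = 4573961400
Compute log10: log10(4573961400) = 9.660292
Multiply: SIL = 10 * 9.660292 = 96.6

96.6 dB


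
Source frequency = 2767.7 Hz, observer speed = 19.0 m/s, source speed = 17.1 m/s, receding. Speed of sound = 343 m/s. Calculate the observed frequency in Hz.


Given values:
  f_s = 2767.7 Hz, v_o = 19.0 m/s, v_s = 17.1 m/s
  Direction: receding
Formula: f_o = f_s * (c - v_o) / (c + v_s)
Numerator: c - v_o = 343 - 19.0 = 324.0
Denominator: c + v_s = 343 + 17.1 = 360.1
f_o = 2767.7 * 324.0 / 360.1 = 2490.24

2490.24 Hz


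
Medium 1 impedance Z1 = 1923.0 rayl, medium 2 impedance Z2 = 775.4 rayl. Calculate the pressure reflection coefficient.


Given values:
  Z1 = 1923.0 rayl, Z2 = 775.4 rayl
Formula: R = (Z2 - Z1) / (Z2 + Z1)
Numerator: Z2 - Z1 = 775.4 - 1923.0 = -1147.6
Denominator: Z2 + Z1 = 775.4 + 1923.0 = 2698.4
R = -1147.6 / 2698.4 = -0.4253

-0.4253


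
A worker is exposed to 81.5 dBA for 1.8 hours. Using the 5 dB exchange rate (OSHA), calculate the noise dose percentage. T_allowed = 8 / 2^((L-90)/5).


Given values:
  L = 81.5 dBA, T = 1.8 hours
Formula: T_allowed = 8 / 2^((L - 90) / 5)
Compute exponent: (81.5 - 90) / 5 = -1.7
Compute 2^(-1.7) = 0.307786
T_allowed = 8 / 0.307786 = 25.992085 hours
Dose = (T / T_allowed) * 100
Dose = (1.8 / 25.992085) * 100 = 6.93

6.93 %


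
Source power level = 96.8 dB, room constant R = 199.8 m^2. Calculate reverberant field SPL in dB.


Given values:
  Lw = 96.8 dB, R = 199.8 m^2
Formula: SPL = Lw + 10 * log10(4 / R)
Compute 4 / R = 4 / 199.8 = 0.02002
Compute 10 * log10(0.02002) = -16.9854
SPL = 96.8 + (-16.9854) = 79.81

79.81 dB


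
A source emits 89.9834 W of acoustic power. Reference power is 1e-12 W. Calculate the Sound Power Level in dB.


Given values:
  W = 89.9834 W
  W_ref = 1e-12 W
Formula: SWL = 10 * log10(W / W_ref)
Compute ratio: W / W_ref = 89983400000000
Compute log10: log10(89983400000000) = 13.954162
Multiply: SWL = 10 * 13.954162 = 139.54

139.54 dB


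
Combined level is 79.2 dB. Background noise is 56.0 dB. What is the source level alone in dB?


Given values:
  L_total = 79.2 dB, L_bg = 56.0 dB
Formula: L_source = 10 * log10(10^(L_total/10) - 10^(L_bg/10))
Convert to linear:
  10^(79.2/10) = 83176377.1103
  10^(56.0/10) = 398107.1706
Difference: 83176377.1103 - 398107.1706 = 82778269.9397
L_source = 10 * log10(82778269.9397) = 79.18

79.18 dB


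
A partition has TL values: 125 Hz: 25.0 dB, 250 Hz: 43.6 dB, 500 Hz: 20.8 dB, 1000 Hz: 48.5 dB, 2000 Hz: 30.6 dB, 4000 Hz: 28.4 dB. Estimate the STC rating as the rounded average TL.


Given TL values at each frequency:
  125 Hz: 25.0 dB
  250 Hz: 43.6 dB
  500 Hz: 20.8 dB
  1000 Hz: 48.5 dB
  2000 Hz: 30.6 dB
  4000 Hz: 28.4 dB
Formula: STC ~ round(average of TL values)
Sum = 25.0 + 43.6 + 20.8 + 48.5 + 30.6 + 28.4 = 196.9
Average = 196.9 / 6 = 32.82
Rounded: 33

33


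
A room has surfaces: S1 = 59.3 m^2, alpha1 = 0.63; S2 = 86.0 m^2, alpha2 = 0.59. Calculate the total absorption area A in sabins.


Given surfaces:
  Surface 1: 59.3 * 0.63 = 37.359
  Surface 2: 86.0 * 0.59 = 50.74
Formula: A = sum(Si * alpha_i)
A = 37.359 + 50.74
A = 88.1

88.1 sabins


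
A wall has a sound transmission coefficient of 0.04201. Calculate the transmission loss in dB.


Given values:
  tau = 0.04201
Formula: TL = 10 * log10(1 / tau)
Compute 1 / tau = 1 / 0.04201 = 23.8039
Compute log10(23.8039) = 1.376648
TL = 10 * 1.376648 = 13.77

13.77 dB


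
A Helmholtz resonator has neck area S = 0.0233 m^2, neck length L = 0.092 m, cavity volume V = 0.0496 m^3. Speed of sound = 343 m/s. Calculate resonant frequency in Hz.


Given values:
  S = 0.0233 m^2, L = 0.092 m, V = 0.0496 m^3, c = 343 m/s
Formula: f = (c / (2*pi)) * sqrt(S / (V * L))
Compute V * L = 0.0496 * 0.092 = 0.0045632
Compute S / (V * L) = 0.0233 / 0.0045632 = 5.1061
Compute sqrt(5.1061) = 2.259668
Compute c / (2*pi) = 343 / 6.283185 = 54.590148
f = 54.590148 * 2.259668 = 123.36

123.36 Hz


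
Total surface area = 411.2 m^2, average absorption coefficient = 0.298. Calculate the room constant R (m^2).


Given values:
  S = 411.2 m^2, alpha = 0.298
Formula: R = S * alpha / (1 - alpha)
Numerator: 411.2 * 0.298 = 122.5376
Denominator: 1 - 0.298 = 0.702
R = 122.5376 / 0.702 = 174.55

174.55 m^2


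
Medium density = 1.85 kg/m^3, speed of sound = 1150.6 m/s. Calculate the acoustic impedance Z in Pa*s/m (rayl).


Given values:
  rho = 1.85 kg/m^3
  c = 1150.6 m/s
Formula: Z = rho * c
Z = 1.85 * 1150.6
Z = 2128.61

2128.61 rayl


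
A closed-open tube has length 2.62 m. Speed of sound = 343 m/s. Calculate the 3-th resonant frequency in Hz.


Given values:
  Tube type: closed-open, L = 2.62 m, c = 343 m/s, n = 3
Formula: f_n = (2n - 1) * c / (4 * L)
Compute 2n - 1 = 2*3 - 1 = 5
Compute 4 * L = 4 * 2.62 = 10.48
f = 5 * 343 / 10.48
f = 163.65

163.65 Hz


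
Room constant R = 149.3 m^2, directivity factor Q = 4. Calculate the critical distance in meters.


Given values:
  R = 149.3 m^2, Q = 4
Formula: d_c = 0.141 * sqrt(Q * R)
Compute Q * R = 4 * 149.3 = 597.2
Compute sqrt(597.2) = 24.4377
d_c = 0.141 * 24.4377 = 3.446

3.446 m


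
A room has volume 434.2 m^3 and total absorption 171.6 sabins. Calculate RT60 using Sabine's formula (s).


Given values:
  V = 434.2 m^3
  A = 171.6 sabins
Formula: RT60 = 0.161 * V / A
Numerator: 0.161 * 434.2 = 69.9062
RT60 = 69.9062 / 171.6 = 0.407

0.407 s


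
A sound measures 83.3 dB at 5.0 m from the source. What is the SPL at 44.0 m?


Given values:
  SPL1 = 83.3 dB, r1 = 5.0 m, r2 = 44.0 m
Formula: SPL2 = SPL1 - 20 * log10(r2 / r1)
Compute ratio: r2 / r1 = 44.0 / 5.0 = 8.8
Compute log10: log10(8.8) = 0.944483
Compute drop: 20 * 0.944483 = 18.8897
SPL2 = 83.3 - 18.8897 = 64.41

64.41 dB


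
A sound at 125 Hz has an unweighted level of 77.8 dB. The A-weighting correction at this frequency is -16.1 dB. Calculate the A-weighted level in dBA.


Given values:
  SPL = 77.8 dB
  A-weighting at 125 Hz = -16.1 dB
Formula: L_A = SPL + A_weight
L_A = 77.8 + (-16.1)
L_A = 61.7

61.7 dBA


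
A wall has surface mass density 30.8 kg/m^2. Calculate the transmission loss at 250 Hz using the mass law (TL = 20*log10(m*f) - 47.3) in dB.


Given values:
  m = 30.8 kg/m^2, f = 250 Hz
Formula: TL = 20 * log10(m * f) - 47.3
Compute m * f = 30.8 * 250 = 7700.0
Compute log10(7700.0) = 3.886491
Compute 20 * 3.886491 = 77.7298
TL = 77.7298 - 47.3 = 30.43

30.43 dB


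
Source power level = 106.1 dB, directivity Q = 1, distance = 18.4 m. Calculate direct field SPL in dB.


Given values:
  Lw = 106.1 dB, Q = 1, r = 18.4 m
Formula: SPL = Lw + 10 * log10(Q / (4 * pi * r^2))
Compute 4 * pi * r^2 = 4 * pi * 18.4^2 = 4254.4704
Compute Q / denom = 1 / 4254.4704 = 0.00023505
Compute 10 * log10(0.00023505) = -36.2884
SPL = 106.1 + (-36.2884) = 69.81

69.81 dB


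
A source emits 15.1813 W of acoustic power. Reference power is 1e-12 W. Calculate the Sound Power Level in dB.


Given values:
  W = 15.1813 W
  W_ref = 1e-12 W
Formula: SWL = 10 * log10(W / W_ref)
Compute ratio: W / W_ref = 15181300000000
Compute log10: log10(15181300000000) = 13.181309
Multiply: SWL = 10 * 13.181309 = 131.81

131.81 dB


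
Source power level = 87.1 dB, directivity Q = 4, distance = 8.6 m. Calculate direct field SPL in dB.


Given values:
  Lw = 87.1 dB, Q = 4, r = 8.6 m
Formula: SPL = Lw + 10 * log10(Q / (4 * pi * r^2))
Compute 4 * pi * r^2 = 4 * pi * 8.6^2 = 929.4088
Compute Q / denom = 4 / 929.4088 = 0.00430381
Compute 10 * log10(0.00430381) = -23.6615
SPL = 87.1 + (-23.6615) = 63.44

63.44 dB


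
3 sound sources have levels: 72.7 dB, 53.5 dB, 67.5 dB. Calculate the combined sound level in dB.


Formula: L_total = 10 * log10( sum(10^(Li/10)) )
  Source 1: 10^(72.7/10) = 18620871.3666
  Source 2: 10^(53.5/10) = 223872.1139
  Source 3: 10^(67.5/10) = 5623413.2519
Sum of linear values = 24468156.7324
L_total = 10 * log10(24468156.7324) = 73.89

73.89 dB


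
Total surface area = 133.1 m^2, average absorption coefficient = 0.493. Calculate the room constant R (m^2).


Given values:
  S = 133.1 m^2, alpha = 0.493
Formula: R = S * alpha / (1 - alpha)
Numerator: 133.1 * 0.493 = 65.6183
Denominator: 1 - 0.493 = 0.507
R = 65.6183 / 0.507 = 129.42

129.42 m^2


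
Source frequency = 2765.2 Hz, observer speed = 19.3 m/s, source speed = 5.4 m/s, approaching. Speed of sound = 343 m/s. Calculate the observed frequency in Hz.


Given values:
  f_s = 2765.2 Hz, v_o = 19.3 m/s, v_s = 5.4 m/s
  Direction: approaching
Formula: f_o = f_s * (c + v_o) / (c - v_s)
Numerator: c + v_o = 343 + 19.3 = 362.3
Denominator: c - v_s = 343 - 5.4 = 337.6
f_o = 2765.2 * 362.3 / 337.6 = 2967.51

2967.51 Hz


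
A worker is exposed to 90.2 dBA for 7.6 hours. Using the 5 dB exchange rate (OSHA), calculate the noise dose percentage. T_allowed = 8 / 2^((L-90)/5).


Given values:
  L = 90.2 dBA, T = 7.6 hours
Formula: T_allowed = 8 / 2^((L - 90) / 5)
Compute exponent: (90.2 - 90) / 5 = 0.04
Compute 2^(0.04) = 1.028114
T_allowed = 8 / 1.028114 = 7.781238 hours
Dose = (T / T_allowed) * 100
Dose = (7.6 / 7.781238) * 100 = 97.67

97.67 %


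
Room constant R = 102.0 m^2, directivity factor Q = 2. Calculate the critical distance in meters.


Given values:
  R = 102.0 m^2, Q = 2
Formula: d_c = 0.141 * sqrt(Q * R)
Compute Q * R = 2 * 102.0 = 204.0
Compute sqrt(204.0) = 14.2829
d_c = 0.141 * 14.2829 = 2.014

2.014 m


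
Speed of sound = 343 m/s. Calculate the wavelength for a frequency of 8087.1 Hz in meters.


Given values:
  c = 343 m/s, f = 8087.1 Hz
Formula: lambda = c / f
lambda = 343 / 8087.1
lambda = 0.0424

0.0424 m


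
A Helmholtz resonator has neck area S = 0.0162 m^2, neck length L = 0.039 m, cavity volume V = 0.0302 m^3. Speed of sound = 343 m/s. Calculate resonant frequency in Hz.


Given values:
  S = 0.0162 m^2, L = 0.039 m, V = 0.0302 m^3, c = 343 m/s
Formula: f = (c / (2*pi)) * sqrt(S / (V * L))
Compute V * L = 0.0302 * 0.039 = 0.0011778
Compute S / (V * L) = 0.0162 / 0.0011778 = 13.7545
Compute sqrt(13.7545) = 3.708706
Compute c / (2*pi) = 343 / 6.283185 = 54.590148
f = 54.590148 * 3.708706 = 202.46

202.46 Hz


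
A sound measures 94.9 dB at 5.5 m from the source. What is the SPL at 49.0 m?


Given values:
  SPL1 = 94.9 dB, r1 = 5.5 m, r2 = 49.0 m
Formula: SPL2 = SPL1 - 20 * log10(r2 / r1)
Compute ratio: r2 / r1 = 49.0 / 5.5 = 8.9091
Compute log10: log10(8.9091) = 0.949834
Compute drop: 20 * 0.949834 = 18.9967
SPL2 = 94.9 - 18.9967 = 75.9

75.9 dB


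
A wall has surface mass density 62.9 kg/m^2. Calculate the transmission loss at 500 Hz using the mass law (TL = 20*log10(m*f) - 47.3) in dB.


Given values:
  m = 62.9 kg/m^2, f = 500 Hz
Formula: TL = 20 * log10(m * f) - 47.3
Compute m * f = 62.9 * 500 = 31450.0
Compute log10(31450.0) = 4.497621
Compute 20 * 4.497621 = 89.9524
TL = 89.9524 - 47.3 = 42.65

42.65 dB


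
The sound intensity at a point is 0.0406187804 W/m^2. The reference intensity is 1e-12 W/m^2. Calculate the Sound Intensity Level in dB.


Given values:
  I = 0.0406187804 W/m^2
  I_ref = 1e-12 W/m^2
Formula: SIL = 10 * log10(I / I_ref)
Compute ratio: I / I_ref = 40618780400
Compute log10: log10(40618780400) = 10.608727
Multiply: SIL = 10 * 10.608727 = 106.09

106.09 dB


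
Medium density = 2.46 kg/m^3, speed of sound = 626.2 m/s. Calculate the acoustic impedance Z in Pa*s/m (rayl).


Given values:
  rho = 2.46 kg/m^3
  c = 626.2 m/s
Formula: Z = rho * c
Z = 2.46 * 626.2
Z = 1540.45

1540.45 rayl


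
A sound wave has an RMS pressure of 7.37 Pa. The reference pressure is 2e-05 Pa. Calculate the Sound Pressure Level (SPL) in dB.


Given values:
  p = 7.37 Pa
  p_ref = 2e-05 Pa
Formula: SPL = 20 * log10(p / p_ref)
Compute ratio: p / p_ref = 7.37 / 2e-05 = 368500
Compute log10: log10(368500) = 5.566437
Multiply: SPL = 20 * 5.566437 = 111.33

111.33 dB


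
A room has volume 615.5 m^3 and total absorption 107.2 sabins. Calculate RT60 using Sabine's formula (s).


Given values:
  V = 615.5 m^3
  A = 107.2 sabins
Formula: RT60 = 0.161 * V / A
Numerator: 0.161 * 615.5 = 99.0955
RT60 = 99.0955 / 107.2 = 0.924

0.924 s


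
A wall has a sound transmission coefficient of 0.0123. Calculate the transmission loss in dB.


Given values:
  tau = 0.0123
Formula: TL = 10 * log10(1 / tau)
Compute 1 / tau = 1 / 0.0123 = 81.3008
Compute log10(81.3008) = 1.910095
TL = 10 * 1.910095 = 19.1

19.1 dB


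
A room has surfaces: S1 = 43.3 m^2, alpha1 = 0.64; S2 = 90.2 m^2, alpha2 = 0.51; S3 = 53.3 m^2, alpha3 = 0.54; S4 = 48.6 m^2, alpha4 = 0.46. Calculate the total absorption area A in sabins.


Given surfaces:
  Surface 1: 43.3 * 0.64 = 27.712
  Surface 2: 90.2 * 0.51 = 46.002
  Surface 3: 53.3 * 0.54 = 28.782
  Surface 4: 48.6 * 0.46 = 22.356
Formula: A = sum(Si * alpha_i)
A = 27.712 + 46.002 + 28.782 + 22.356
A = 124.85

124.85 sabins


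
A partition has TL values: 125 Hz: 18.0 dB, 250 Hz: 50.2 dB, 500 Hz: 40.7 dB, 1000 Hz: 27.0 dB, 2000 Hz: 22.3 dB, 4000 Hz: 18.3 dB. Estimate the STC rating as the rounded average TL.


Given TL values at each frequency:
  125 Hz: 18.0 dB
  250 Hz: 50.2 dB
  500 Hz: 40.7 dB
  1000 Hz: 27.0 dB
  2000 Hz: 22.3 dB
  4000 Hz: 18.3 dB
Formula: STC ~ round(average of TL values)
Sum = 18.0 + 50.2 + 40.7 + 27.0 + 22.3 + 18.3 = 176.5
Average = 176.5 / 6 = 29.42
Rounded: 29

29


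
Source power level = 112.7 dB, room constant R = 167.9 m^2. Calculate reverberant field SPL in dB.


Given values:
  Lw = 112.7 dB, R = 167.9 m^2
Formula: SPL = Lw + 10 * log10(4 / R)
Compute 4 / R = 4 / 167.9 = 0.023824
Compute 10 * log10(0.023824) = -16.2299
SPL = 112.7 + (-16.2299) = 96.47

96.47 dB


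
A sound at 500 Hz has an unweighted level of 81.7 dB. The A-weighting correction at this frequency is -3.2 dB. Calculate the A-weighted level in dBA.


Given values:
  SPL = 81.7 dB
  A-weighting at 500 Hz = -3.2 dB
Formula: L_A = SPL + A_weight
L_A = 81.7 + (-3.2)
L_A = 78.5

78.5 dBA


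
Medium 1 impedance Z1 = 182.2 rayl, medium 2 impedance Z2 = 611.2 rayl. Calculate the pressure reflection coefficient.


Given values:
  Z1 = 182.2 rayl, Z2 = 611.2 rayl
Formula: R = (Z2 - Z1) / (Z2 + Z1)
Numerator: Z2 - Z1 = 611.2 - 182.2 = 429.0
Denominator: Z2 + Z1 = 611.2 + 182.2 = 793.4
R = 429.0 / 793.4 = 0.5407

0.5407


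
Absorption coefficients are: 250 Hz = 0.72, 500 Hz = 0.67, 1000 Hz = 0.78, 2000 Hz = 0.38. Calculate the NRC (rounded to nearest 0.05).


Given values:
  a_250 = 0.72, a_500 = 0.67
  a_1000 = 0.78, a_2000 = 0.38
Formula: NRC = (a250 + a500 + a1000 + a2000) / 4
Sum = 0.72 + 0.67 + 0.78 + 0.38 = 2.55
NRC = 2.55 / 4 = 0.6375
Rounded to nearest 0.05: 0.65

0.65


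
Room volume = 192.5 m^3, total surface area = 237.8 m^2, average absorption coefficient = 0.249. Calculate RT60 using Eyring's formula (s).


Given values:
  V = 192.5 m^3, S = 237.8 m^2, alpha = 0.249
Formula: RT60 = 0.161 * V / (-S * ln(1 - alpha))
Compute ln(1 - 0.249) = ln(0.751) = -0.28635
Denominator: -237.8 * -0.28635 = 68.094
Numerator: 0.161 * 192.5 = 30.9925
RT60 = 30.9925 / 68.094 = 0.455

0.455 s


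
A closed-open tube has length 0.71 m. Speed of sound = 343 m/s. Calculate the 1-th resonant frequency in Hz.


Given values:
  Tube type: closed-open, L = 0.71 m, c = 343 m/s, n = 1
Formula: f_n = (2n - 1) * c / (4 * L)
Compute 2n - 1 = 2*1 - 1 = 1
Compute 4 * L = 4 * 0.71 = 2.84
f = 1 * 343 / 2.84
f = 120.77

120.77 Hz


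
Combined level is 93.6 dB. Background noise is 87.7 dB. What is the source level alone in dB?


Given values:
  L_total = 93.6 dB, L_bg = 87.7 dB
Formula: L_source = 10 * log10(10^(L_total/10) - 10^(L_bg/10))
Convert to linear:
  10^(93.6/10) = 2290867652.7678
  10^(87.7/10) = 588843655.3556
Difference: 2290867652.7678 - 588843655.3556 = 1702023997.4122
L_source = 10 * log10(1702023997.4122) = 92.31

92.31 dB


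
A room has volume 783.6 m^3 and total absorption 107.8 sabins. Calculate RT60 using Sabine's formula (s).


Given values:
  V = 783.6 m^3
  A = 107.8 sabins
Formula: RT60 = 0.161 * V / A
Numerator: 0.161 * 783.6 = 126.1596
RT60 = 126.1596 / 107.8 = 1.17

1.17 s


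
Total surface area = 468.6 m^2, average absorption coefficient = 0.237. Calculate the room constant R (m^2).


Given values:
  S = 468.6 m^2, alpha = 0.237
Formula: R = S * alpha / (1 - alpha)
Numerator: 468.6 * 0.237 = 111.0582
Denominator: 1 - 0.237 = 0.763
R = 111.0582 / 0.763 = 145.55

145.55 m^2


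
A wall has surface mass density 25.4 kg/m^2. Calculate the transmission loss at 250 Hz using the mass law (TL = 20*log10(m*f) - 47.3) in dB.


Given values:
  m = 25.4 kg/m^2, f = 250 Hz
Formula: TL = 20 * log10(m * f) - 47.3
Compute m * f = 25.4 * 250 = 6350.0
Compute log10(6350.0) = 3.802774
Compute 20 * 3.802774 = 76.0555
TL = 76.0555 - 47.3 = 28.76

28.76 dB


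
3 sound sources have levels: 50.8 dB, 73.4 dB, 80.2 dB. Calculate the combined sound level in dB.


Formula: L_total = 10 * log10( sum(10^(Li/10)) )
  Source 1: 10^(50.8/10) = 120226.4435
  Source 2: 10^(73.4/10) = 21877616.2395
  Source 3: 10^(80.2/10) = 104712854.8051
Sum of linear values = 126710697.4881
L_total = 10 * log10(126710697.4881) = 81.03

81.03 dB


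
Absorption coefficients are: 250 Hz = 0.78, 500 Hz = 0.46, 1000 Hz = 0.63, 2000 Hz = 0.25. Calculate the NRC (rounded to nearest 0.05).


Given values:
  a_250 = 0.78, a_500 = 0.46
  a_1000 = 0.63, a_2000 = 0.25
Formula: NRC = (a250 + a500 + a1000 + a2000) / 4
Sum = 0.78 + 0.46 + 0.63 + 0.25 = 2.12
NRC = 2.12 / 4 = 0.53
Rounded to nearest 0.05: 0.55

0.55


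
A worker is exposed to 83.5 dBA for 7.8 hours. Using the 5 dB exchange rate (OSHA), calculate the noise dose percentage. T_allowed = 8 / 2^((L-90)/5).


Given values:
  L = 83.5 dBA, T = 7.8 hours
Formula: T_allowed = 8 / 2^((L - 90) / 5)
Compute exponent: (83.5 - 90) / 5 = -1.3
Compute 2^(-1.3) = 0.406126
T_allowed = 8 / 0.406126 = 19.69832 hours
Dose = (T / T_allowed) * 100
Dose = (7.8 / 19.69832) * 100 = 39.6

39.6 %


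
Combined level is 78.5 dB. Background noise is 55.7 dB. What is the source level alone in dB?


Given values:
  L_total = 78.5 dB, L_bg = 55.7 dB
Formula: L_source = 10 * log10(10^(L_total/10) - 10^(L_bg/10))
Convert to linear:
  10^(78.5/10) = 70794578.4384
  10^(55.7/10) = 371535.2291
Difference: 70794578.4384 - 371535.2291 = 70423043.2093
L_source = 10 * log10(70423043.2093) = 78.48

78.48 dB


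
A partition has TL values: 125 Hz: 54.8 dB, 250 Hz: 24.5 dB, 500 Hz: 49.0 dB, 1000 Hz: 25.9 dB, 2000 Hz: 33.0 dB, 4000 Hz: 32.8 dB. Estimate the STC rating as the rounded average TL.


Given TL values at each frequency:
  125 Hz: 54.8 dB
  250 Hz: 24.5 dB
  500 Hz: 49.0 dB
  1000 Hz: 25.9 dB
  2000 Hz: 33.0 dB
  4000 Hz: 32.8 dB
Formula: STC ~ round(average of TL values)
Sum = 54.8 + 24.5 + 49.0 + 25.9 + 33.0 + 32.8 = 220.0
Average = 220.0 / 6 = 36.67
Rounded: 37

37


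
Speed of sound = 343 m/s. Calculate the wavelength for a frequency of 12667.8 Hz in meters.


Given values:
  c = 343 m/s, f = 12667.8 Hz
Formula: lambda = c / f
lambda = 343 / 12667.8
lambda = 0.0271

0.0271 m


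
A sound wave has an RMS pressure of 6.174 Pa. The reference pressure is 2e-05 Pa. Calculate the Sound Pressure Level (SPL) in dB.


Given values:
  p = 6.174 Pa
  p_ref = 2e-05 Pa
Formula: SPL = 20 * log10(p / p_ref)
Compute ratio: p / p_ref = 6.174 / 2e-05 = 308700
Compute log10: log10(308700) = 5.489537
Multiply: SPL = 20 * 5.489537 = 109.79

109.79 dB


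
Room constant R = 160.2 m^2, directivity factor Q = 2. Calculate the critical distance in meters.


Given values:
  R = 160.2 m^2, Q = 2
Formula: d_c = 0.141 * sqrt(Q * R)
Compute Q * R = 2 * 160.2 = 320.4
Compute sqrt(320.4) = 17.8997
d_c = 0.141 * 17.8997 = 2.524

2.524 m


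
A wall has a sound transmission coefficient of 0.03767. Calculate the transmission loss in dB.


Given values:
  tau = 0.03767
Formula: TL = 10 * log10(1 / tau)
Compute 1 / tau = 1 / 0.03767 = 26.5463
Compute log10(26.5463) = 1.424004
TL = 10 * 1.424004 = 14.24

14.24 dB


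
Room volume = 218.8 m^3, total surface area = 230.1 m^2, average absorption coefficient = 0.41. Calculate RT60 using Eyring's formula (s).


Given values:
  V = 218.8 m^3, S = 230.1 m^2, alpha = 0.41
Formula: RT60 = 0.161 * V / (-S * ln(1 - alpha))
Compute ln(1 - 0.41) = ln(0.59) = -0.527633
Denominator: -230.1 * -0.527633 = 121.4084
Numerator: 0.161 * 218.8 = 35.2268
RT60 = 35.2268 / 121.4084 = 0.29

0.29 s


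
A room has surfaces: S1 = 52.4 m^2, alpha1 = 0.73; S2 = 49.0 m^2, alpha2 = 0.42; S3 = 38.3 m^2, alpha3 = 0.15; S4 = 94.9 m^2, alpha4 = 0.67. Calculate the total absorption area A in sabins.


Given surfaces:
  Surface 1: 52.4 * 0.73 = 38.252
  Surface 2: 49.0 * 0.42 = 20.58
  Surface 3: 38.3 * 0.15 = 5.745
  Surface 4: 94.9 * 0.67 = 63.583
Formula: A = sum(Si * alpha_i)
A = 38.252 + 20.58 + 5.745 + 63.583
A = 128.16

128.16 sabins


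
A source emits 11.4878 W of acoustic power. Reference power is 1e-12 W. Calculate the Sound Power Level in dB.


Given values:
  W = 11.4878 W
  W_ref = 1e-12 W
Formula: SWL = 10 * log10(W / W_ref)
Compute ratio: W / W_ref = 11487800000000
Compute log10: log10(11487800000000) = 13.060237
Multiply: SWL = 10 * 13.060237 = 130.6

130.6 dB


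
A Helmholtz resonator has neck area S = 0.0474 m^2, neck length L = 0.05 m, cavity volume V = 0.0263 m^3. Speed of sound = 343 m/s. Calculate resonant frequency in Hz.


Given values:
  S = 0.0474 m^2, L = 0.05 m, V = 0.0263 m^3, c = 343 m/s
Formula: f = (c / (2*pi)) * sqrt(S / (V * L))
Compute V * L = 0.0263 * 0.05 = 0.001315
Compute S / (V * L) = 0.0474 / 0.001315 = 36.0456
Compute sqrt(36.0456) = 6.003799
Compute c / (2*pi) = 343 / 6.283185 = 54.590148
f = 54.590148 * 6.003799 = 327.75

327.75 Hz


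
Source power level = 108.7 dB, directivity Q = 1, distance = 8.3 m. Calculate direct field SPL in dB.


Given values:
  Lw = 108.7 dB, Q = 1, r = 8.3 m
Formula: SPL = Lw + 10 * log10(Q / (4 * pi * r^2))
Compute 4 * pi * r^2 = 4 * pi * 8.3^2 = 865.6973
Compute Q / denom = 1 / 865.6973 = 0.00115514
Compute 10 * log10(0.00115514) = -29.3737
SPL = 108.7 + (-29.3737) = 79.33

79.33 dB


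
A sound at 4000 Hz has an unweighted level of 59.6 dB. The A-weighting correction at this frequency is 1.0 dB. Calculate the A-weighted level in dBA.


Given values:
  SPL = 59.6 dB
  A-weighting at 4000 Hz = 1.0 dB
Formula: L_A = SPL + A_weight
L_A = 59.6 + (1.0)
L_A = 60.6

60.6 dBA


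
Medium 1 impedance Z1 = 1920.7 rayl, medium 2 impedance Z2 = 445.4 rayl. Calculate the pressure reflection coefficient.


Given values:
  Z1 = 1920.7 rayl, Z2 = 445.4 rayl
Formula: R = (Z2 - Z1) / (Z2 + Z1)
Numerator: Z2 - Z1 = 445.4 - 1920.7 = -1475.3
Denominator: Z2 + Z1 = 445.4 + 1920.7 = 2366.1
R = -1475.3 / 2366.1 = -0.6235

-0.6235


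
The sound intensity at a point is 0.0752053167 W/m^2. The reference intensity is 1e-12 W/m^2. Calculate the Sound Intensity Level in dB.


Given values:
  I = 0.0752053167 W/m^2
  I_ref = 1e-12 W/m^2
Formula: SIL = 10 * log10(I / I_ref)
Compute ratio: I / I_ref = 75205316700
Compute log10: log10(75205316700) = 10.876249
Multiply: SIL = 10 * 10.876249 = 108.76

108.76 dB


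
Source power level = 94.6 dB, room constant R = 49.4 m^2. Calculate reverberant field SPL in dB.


Given values:
  Lw = 94.6 dB, R = 49.4 m^2
Formula: SPL = Lw + 10 * log10(4 / R)
Compute 4 / R = 4 / 49.4 = 0.080972
Compute 10 * log10(0.080972) = -10.9167
SPL = 94.6 + (-10.9167) = 83.68

83.68 dB


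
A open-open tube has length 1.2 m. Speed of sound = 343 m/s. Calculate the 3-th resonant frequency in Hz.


Given values:
  Tube type: open-open, L = 1.2 m, c = 343 m/s, n = 3
Formula: f_n = n * c / (2 * L)
Compute 2 * L = 2 * 1.2 = 2.4
f = 3 * 343 / 2.4
f = 428.75

428.75 Hz


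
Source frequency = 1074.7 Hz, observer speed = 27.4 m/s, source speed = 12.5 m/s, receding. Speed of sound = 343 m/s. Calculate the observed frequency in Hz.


Given values:
  f_s = 1074.7 Hz, v_o = 27.4 m/s, v_s = 12.5 m/s
  Direction: receding
Formula: f_o = f_s * (c - v_o) / (c + v_s)
Numerator: c - v_o = 343 - 27.4 = 315.6
Denominator: c + v_s = 343 + 12.5 = 355.5
f_o = 1074.7 * 315.6 / 355.5 = 954.08

954.08 Hz


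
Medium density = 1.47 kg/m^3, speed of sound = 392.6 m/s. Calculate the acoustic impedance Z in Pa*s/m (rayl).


Given values:
  rho = 1.47 kg/m^3
  c = 392.6 m/s
Formula: Z = rho * c
Z = 1.47 * 392.6
Z = 577.12

577.12 rayl


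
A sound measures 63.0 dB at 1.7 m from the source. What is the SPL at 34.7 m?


Given values:
  SPL1 = 63.0 dB, r1 = 1.7 m, r2 = 34.7 m
Formula: SPL2 = SPL1 - 20 * log10(r2 / r1)
Compute ratio: r2 / r1 = 34.7 / 1.7 = 20.4118
Compute log10: log10(20.4118) = 1.309881
Compute drop: 20 * 1.309881 = 26.1976
SPL2 = 63.0 - 26.1976 = 36.8

36.8 dB


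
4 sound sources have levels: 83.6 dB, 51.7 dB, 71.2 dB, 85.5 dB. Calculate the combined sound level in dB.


Formula: L_total = 10 * log10( sum(10^(Li/10)) )
  Source 1: 10^(83.6/10) = 229086765.2768
  Source 2: 10^(51.7/10) = 147910.8388
  Source 3: 10^(71.2/10) = 13182567.3856
  Source 4: 10^(85.5/10) = 354813389.2336
Sum of linear values = 597230632.7348
L_total = 10 * log10(597230632.7348) = 87.76

87.76 dB


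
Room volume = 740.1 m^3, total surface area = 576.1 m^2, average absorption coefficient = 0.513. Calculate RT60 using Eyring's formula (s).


Given values:
  V = 740.1 m^3, S = 576.1 m^2, alpha = 0.513
Formula: RT60 = 0.161 * V / (-S * ln(1 - alpha))
Compute ln(1 - 0.513) = ln(0.487) = -0.719491
Denominator: -576.1 * -0.719491 = 414.4988
Numerator: 0.161 * 740.1 = 119.1561
RT60 = 119.1561 / 414.4988 = 0.287

0.287 s


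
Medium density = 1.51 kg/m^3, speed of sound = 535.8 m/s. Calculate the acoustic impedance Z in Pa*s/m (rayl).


Given values:
  rho = 1.51 kg/m^3
  c = 535.8 m/s
Formula: Z = rho * c
Z = 1.51 * 535.8
Z = 809.06

809.06 rayl


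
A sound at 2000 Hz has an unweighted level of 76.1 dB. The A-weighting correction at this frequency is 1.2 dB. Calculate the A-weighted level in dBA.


Given values:
  SPL = 76.1 dB
  A-weighting at 2000 Hz = 1.2 dB
Formula: L_A = SPL + A_weight
L_A = 76.1 + (1.2)
L_A = 77.3

77.3 dBA


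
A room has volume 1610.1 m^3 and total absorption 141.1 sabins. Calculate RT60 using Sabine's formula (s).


Given values:
  V = 1610.1 m^3
  A = 141.1 sabins
Formula: RT60 = 0.161 * V / A
Numerator: 0.161 * 1610.1 = 259.2261
RT60 = 259.2261 / 141.1 = 1.837

1.837 s


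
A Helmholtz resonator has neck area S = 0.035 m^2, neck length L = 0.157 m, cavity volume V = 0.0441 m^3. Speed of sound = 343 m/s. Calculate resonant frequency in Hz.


Given values:
  S = 0.035 m^2, L = 0.157 m, V = 0.0441 m^3, c = 343 m/s
Formula: f = (c / (2*pi)) * sqrt(S / (V * L))
Compute V * L = 0.0441 * 0.157 = 0.0069237
Compute S / (V * L) = 0.035 / 0.0069237 = 5.0551
Compute sqrt(5.0551) = 2.248355
Compute c / (2*pi) = 343 / 6.283185 = 54.590148
f = 54.590148 * 2.248355 = 122.74

122.74 Hz


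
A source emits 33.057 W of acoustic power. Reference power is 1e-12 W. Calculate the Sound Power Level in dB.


Given values:
  W = 33.057 W
  W_ref = 1e-12 W
Formula: SWL = 10 * log10(W / W_ref)
Compute ratio: W / W_ref = 33057000000000
Compute log10: log10(33057000000000) = 13.519263
Multiply: SWL = 10 * 13.519263 = 135.19

135.19 dB


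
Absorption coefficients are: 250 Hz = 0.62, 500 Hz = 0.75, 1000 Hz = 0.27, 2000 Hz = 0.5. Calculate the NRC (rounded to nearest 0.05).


Given values:
  a_250 = 0.62, a_500 = 0.75
  a_1000 = 0.27, a_2000 = 0.5
Formula: NRC = (a250 + a500 + a1000 + a2000) / 4
Sum = 0.62 + 0.75 + 0.27 + 0.5 = 2.14
NRC = 2.14 / 4 = 0.535
Rounded to nearest 0.05: 0.55

0.55


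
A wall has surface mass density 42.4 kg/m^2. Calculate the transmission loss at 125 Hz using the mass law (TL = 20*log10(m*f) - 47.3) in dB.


Given values:
  m = 42.4 kg/m^2, f = 125 Hz
Formula: TL = 20 * log10(m * f) - 47.3
Compute m * f = 42.4 * 125 = 5300.0
Compute log10(5300.0) = 3.724276
Compute 20 * 3.724276 = 74.4855
TL = 74.4855 - 47.3 = 27.19

27.19 dB


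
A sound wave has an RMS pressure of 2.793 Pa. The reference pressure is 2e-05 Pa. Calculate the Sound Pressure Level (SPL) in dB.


Given values:
  p = 2.793 Pa
  p_ref = 2e-05 Pa
Formula: SPL = 20 * log10(p / p_ref)
Compute ratio: p / p_ref = 2.793 / 2e-05 = 139650
Compute log10: log10(139650) = 5.145041
Multiply: SPL = 20 * 5.145041 = 102.9

102.9 dB


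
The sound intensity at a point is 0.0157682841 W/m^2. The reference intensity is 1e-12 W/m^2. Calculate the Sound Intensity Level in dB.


Given values:
  I = 0.0157682841 W/m^2
  I_ref = 1e-12 W/m^2
Formula: SIL = 10 * log10(I / I_ref)
Compute ratio: I / I_ref = 15768284100
Compute log10: log10(15768284100) = 10.197784
Multiply: SIL = 10 * 10.197784 = 101.98

101.98 dB


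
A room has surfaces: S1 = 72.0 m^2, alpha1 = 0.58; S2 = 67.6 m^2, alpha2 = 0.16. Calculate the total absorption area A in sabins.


Given surfaces:
  Surface 1: 72.0 * 0.58 = 41.76
  Surface 2: 67.6 * 0.16 = 10.816
Formula: A = sum(Si * alpha_i)
A = 41.76 + 10.816
A = 52.58

52.58 sabins


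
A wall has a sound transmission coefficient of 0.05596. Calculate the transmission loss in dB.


Given values:
  tau = 0.05596
Formula: TL = 10 * log10(1 / tau)
Compute 1 / tau = 1 / 0.05596 = 17.8699
Compute log10(17.8699) = 1.252122
TL = 10 * 1.252122 = 12.52

12.52 dB


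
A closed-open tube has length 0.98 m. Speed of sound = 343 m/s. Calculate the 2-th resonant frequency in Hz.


Given values:
  Tube type: closed-open, L = 0.98 m, c = 343 m/s, n = 2
Formula: f_n = (2n - 1) * c / (4 * L)
Compute 2n - 1 = 2*2 - 1 = 3
Compute 4 * L = 4 * 0.98 = 3.92
f = 3 * 343 / 3.92
f = 262.5

262.5 Hz


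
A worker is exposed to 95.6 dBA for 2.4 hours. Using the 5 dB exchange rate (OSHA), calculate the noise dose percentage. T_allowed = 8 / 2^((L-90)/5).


Given values:
  L = 95.6 dBA, T = 2.4 hours
Formula: T_allowed = 8 / 2^((L - 90) / 5)
Compute exponent: (95.6 - 90) / 5 = 1.12
Compute 2^(1.12) = 2.17347
T_allowed = 8 / 2.17347 = 3.68075 hours
Dose = (T / T_allowed) * 100
Dose = (2.4 / 3.68075) * 100 = 65.2

65.2 %


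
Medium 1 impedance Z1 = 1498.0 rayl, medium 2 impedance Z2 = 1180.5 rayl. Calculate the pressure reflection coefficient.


Given values:
  Z1 = 1498.0 rayl, Z2 = 1180.5 rayl
Formula: R = (Z2 - Z1) / (Z2 + Z1)
Numerator: Z2 - Z1 = 1180.5 - 1498.0 = -317.5
Denominator: Z2 + Z1 = 1180.5 + 1498.0 = 2678.5
R = -317.5 / 2678.5 = -0.1185

-0.1185


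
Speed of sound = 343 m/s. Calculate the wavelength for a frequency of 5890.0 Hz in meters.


Given values:
  c = 343 m/s, f = 5890.0 Hz
Formula: lambda = c / f
lambda = 343 / 5890.0
lambda = 0.0582

0.0582 m


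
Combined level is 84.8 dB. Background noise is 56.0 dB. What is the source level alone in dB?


Given values:
  L_total = 84.8 dB, L_bg = 56.0 dB
Formula: L_source = 10 * log10(10^(L_total/10) - 10^(L_bg/10))
Convert to linear:
  10^(84.8/10) = 301995172.0402
  10^(56.0/10) = 398107.1706
Difference: 301995172.0402 - 398107.1706 = 301597064.8696
L_source = 10 * log10(301597064.8696) = 84.79

84.79 dB


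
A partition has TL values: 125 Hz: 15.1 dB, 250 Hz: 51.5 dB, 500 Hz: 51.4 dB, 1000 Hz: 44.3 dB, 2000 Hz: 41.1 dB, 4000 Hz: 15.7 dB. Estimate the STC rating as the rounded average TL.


Given TL values at each frequency:
  125 Hz: 15.1 dB
  250 Hz: 51.5 dB
  500 Hz: 51.4 dB
  1000 Hz: 44.3 dB
  2000 Hz: 41.1 dB
  4000 Hz: 15.7 dB
Formula: STC ~ round(average of TL values)
Sum = 15.1 + 51.5 + 51.4 + 44.3 + 41.1 + 15.7 = 219.1
Average = 219.1 / 6 = 36.52
Rounded: 37

37


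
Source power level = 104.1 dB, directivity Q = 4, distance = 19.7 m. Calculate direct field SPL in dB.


Given values:
  Lw = 104.1 dB, Q = 4, r = 19.7 m
Formula: SPL = Lw + 10 * log10(Q / (4 * pi * r^2))
Compute 4 * pi * r^2 = 4 * pi * 19.7^2 = 4876.8828
Compute Q / denom = 4 / 4876.8828 = 0.0008202
Compute 10 * log10(0.0008202) = -30.8608
SPL = 104.1 + (-30.8608) = 73.24

73.24 dB


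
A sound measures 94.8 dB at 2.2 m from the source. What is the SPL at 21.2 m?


Given values:
  SPL1 = 94.8 dB, r1 = 2.2 m, r2 = 21.2 m
Formula: SPL2 = SPL1 - 20 * log10(r2 / r1)
Compute ratio: r2 / r1 = 21.2 / 2.2 = 9.6364
Compute log10: log10(9.6364) = 0.983915
Compute drop: 20 * 0.983915 = 19.6783
SPL2 = 94.8 - 19.6783 = 75.12

75.12 dB


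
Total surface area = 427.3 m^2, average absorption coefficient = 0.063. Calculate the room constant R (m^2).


Given values:
  S = 427.3 m^2, alpha = 0.063
Formula: R = S * alpha / (1 - alpha)
Numerator: 427.3 * 0.063 = 26.9199
Denominator: 1 - 0.063 = 0.937
R = 26.9199 / 0.937 = 28.73

28.73 m^2


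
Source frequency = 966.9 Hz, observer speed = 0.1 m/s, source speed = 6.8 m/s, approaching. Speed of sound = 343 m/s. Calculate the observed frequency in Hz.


Given values:
  f_s = 966.9 Hz, v_o = 0.1 m/s, v_s = 6.8 m/s
  Direction: approaching
Formula: f_o = f_s * (c + v_o) / (c - v_s)
Numerator: c + v_o = 343 + 0.1 = 343.1
Denominator: c - v_s = 343 - 6.8 = 336.2
f_o = 966.9 * 343.1 / 336.2 = 986.74

986.74 Hz


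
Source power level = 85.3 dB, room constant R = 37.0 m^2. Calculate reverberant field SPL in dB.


Given values:
  Lw = 85.3 dB, R = 37.0 m^2
Formula: SPL = Lw + 10 * log10(4 / R)
Compute 4 / R = 4 / 37.0 = 0.108108
Compute 10 * log10(0.108108) = -9.6614
SPL = 85.3 + (-9.6614) = 75.64

75.64 dB


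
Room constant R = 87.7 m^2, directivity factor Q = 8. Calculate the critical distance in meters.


Given values:
  R = 87.7 m^2, Q = 8
Formula: d_c = 0.141 * sqrt(Q * R)
Compute Q * R = 8 * 87.7 = 701.6
Compute sqrt(701.6) = 26.4877
d_c = 0.141 * 26.4877 = 3.735

3.735 m


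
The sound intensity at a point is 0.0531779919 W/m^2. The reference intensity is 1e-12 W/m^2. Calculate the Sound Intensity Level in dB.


Given values:
  I = 0.0531779919 W/m^2
  I_ref = 1e-12 W/m^2
Formula: SIL = 10 * log10(I / I_ref)
Compute ratio: I / I_ref = 53177991900
Compute log10: log10(53177991900) = 10.725732
Multiply: SIL = 10 * 10.725732 = 107.26

107.26 dB


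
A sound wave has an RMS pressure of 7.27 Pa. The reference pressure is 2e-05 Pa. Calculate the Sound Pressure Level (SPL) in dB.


Given values:
  p = 7.27 Pa
  p_ref = 2e-05 Pa
Formula: SPL = 20 * log10(p / p_ref)
Compute ratio: p / p_ref = 7.27 / 2e-05 = 363500
Compute log10: log10(363500) = 5.560504
Multiply: SPL = 20 * 5.560504 = 111.21

111.21 dB


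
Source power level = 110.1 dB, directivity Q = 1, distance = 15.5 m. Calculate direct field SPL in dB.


Given values:
  Lw = 110.1 dB, Q = 1, r = 15.5 m
Formula: SPL = Lw + 10 * log10(Q / (4 * pi * r^2))
Compute 4 * pi * r^2 = 4 * pi * 15.5^2 = 3019.0705
Compute Q / denom = 1 / 3019.0705 = 0.00033123
Compute 10 * log10(0.00033123) = -34.7987
SPL = 110.1 + (-34.7987) = 75.3

75.3 dB


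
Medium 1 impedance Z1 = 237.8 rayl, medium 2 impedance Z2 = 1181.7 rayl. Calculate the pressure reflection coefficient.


Given values:
  Z1 = 237.8 rayl, Z2 = 1181.7 rayl
Formula: R = (Z2 - Z1) / (Z2 + Z1)
Numerator: Z2 - Z1 = 1181.7 - 237.8 = 943.9
Denominator: Z2 + Z1 = 1181.7 + 237.8 = 1419.5
R = 943.9 / 1419.5 = 0.665

0.665


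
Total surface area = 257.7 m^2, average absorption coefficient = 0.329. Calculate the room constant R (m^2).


Given values:
  S = 257.7 m^2, alpha = 0.329
Formula: R = S * alpha / (1 - alpha)
Numerator: 257.7 * 0.329 = 84.7833
Denominator: 1 - 0.329 = 0.671
R = 84.7833 / 0.671 = 126.35

126.35 m^2


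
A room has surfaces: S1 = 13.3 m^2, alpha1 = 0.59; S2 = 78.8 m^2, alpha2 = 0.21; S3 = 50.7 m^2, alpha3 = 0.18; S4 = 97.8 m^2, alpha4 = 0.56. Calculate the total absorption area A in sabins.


Given surfaces:
  Surface 1: 13.3 * 0.59 = 7.847
  Surface 2: 78.8 * 0.21 = 16.548
  Surface 3: 50.7 * 0.18 = 9.126
  Surface 4: 97.8 * 0.56 = 54.768
Formula: A = sum(Si * alpha_i)
A = 7.847 + 16.548 + 9.126 + 54.768
A = 88.29

88.29 sabins


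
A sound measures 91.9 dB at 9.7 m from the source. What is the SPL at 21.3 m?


Given values:
  SPL1 = 91.9 dB, r1 = 9.7 m, r2 = 21.3 m
Formula: SPL2 = SPL1 - 20 * log10(r2 / r1)
Compute ratio: r2 / r1 = 21.3 / 9.7 = 2.1959
Compute log10: log10(2.1959) = 0.341613
Compute drop: 20 * 0.341613 = 6.8323
SPL2 = 91.9 - 6.8323 = 85.07

85.07 dB


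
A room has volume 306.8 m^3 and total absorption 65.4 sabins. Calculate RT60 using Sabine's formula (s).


Given values:
  V = 306.8 m^3
  A = 65.4 sabins
Formula: RT60 = 0.161 * V / A
Numerator: 0.161 * 306.8 = 49.3948
RT60 = 49.3948 / 65.4 = 0.755

0.755 s


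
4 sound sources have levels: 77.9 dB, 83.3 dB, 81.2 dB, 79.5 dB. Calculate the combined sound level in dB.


Formula: L_total = 10 * log10( sum(10^(Li/10)) )
  Source 1: 10^(77.9/10) = 61659500.1861
  Source 2: 10^(83.3/10) = 213796208.9502
  Source 3: 10^(81.2/10) = 131825673.8556
  Source 4: 10^(79.5/10) = 89125093.8134
Sum of linear values = 496406476.8053
L_total = 10 * log10(496406476.8053) = 86.96

86.96 dB


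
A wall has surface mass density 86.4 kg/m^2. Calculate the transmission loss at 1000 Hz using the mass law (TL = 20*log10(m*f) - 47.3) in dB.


Given values:
  m = 86.4 kg/m^2, f = 1000 Hz
Formula: TL = 20 * log10(m * f) - 47.3
Compute m * f = 86.4 * 1000 = 86400.0
Compute log10(86400.0) = 4.936514
Compute 20 * 4.936514 = 98.7303
TL = 98.7303 - 47.3 = 51.43

51.43 dB


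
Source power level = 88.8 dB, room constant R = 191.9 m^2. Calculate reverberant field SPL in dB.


Given values:
  Lw = 88.8 dB, R = 191.9 m^2
Formula: SPL = Lw + 10 * log10(4 / R)
Compute 4 / R = 4 / 191.9 = 0.020844
Compute 10 * log10(0.020844) = -16.8102
SPL = 88.8 + (-16.8102) = 71.99

71.99 dB


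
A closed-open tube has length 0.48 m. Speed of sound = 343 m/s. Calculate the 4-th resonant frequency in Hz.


Given values:
  Tube type: closed-open, L = 0.48 m, c = 343 m/s, n = 4
Formula: f_n = (2n - 1) * c / (4 * L)
Compute 2n - 1 = 2*4 - 1 = 7
Compute 4 * L = 4 * 0.48 = 1.92
f = 7 * 343 / 1.92
f = 1250.52

1250.52 Hz


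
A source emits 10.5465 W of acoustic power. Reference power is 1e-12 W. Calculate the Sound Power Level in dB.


Given values:
  W = 10.5465 W
  W_ref = 1e-12 W
Formula: SWL = 10 * log10(W / W_ref)
Compute ratio: W / W_ref = 10546500000000
Compute log10: log10(10546500000000) = 13.023108
Multiply: SWL = 10 * 13.023108 = 130.23

130.23 dB
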